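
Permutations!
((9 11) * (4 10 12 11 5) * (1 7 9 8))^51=((1 7 9 5 4 10 12 11 8))^51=(1 12 5)(4 7 11)(8 10 9)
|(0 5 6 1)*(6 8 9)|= 6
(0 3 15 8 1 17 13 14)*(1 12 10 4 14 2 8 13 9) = (0 3 15 13 2 8 12 10 4 14)(1 17 9) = [3, 17, 8, 15, 14, 5, 6, 7, 12, 1, 4, 11, 10, 2, 0, 13, 16, 9]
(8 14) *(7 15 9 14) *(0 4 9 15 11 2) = (15)(0 4 9 14 8 7 11 2) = [4, 1, 0, 3, 9, 5, 6, 11, 7, 14, 10, 2, 12, 13, 8, 15]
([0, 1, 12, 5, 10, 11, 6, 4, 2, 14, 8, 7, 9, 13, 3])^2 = (2 9 3 11 4 8 12 14 5 7 10)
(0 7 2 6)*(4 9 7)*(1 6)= (0 4 9 7 2 1 6)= [4, 6, 1, 3, 9, 5, 0, 2, 8, 7]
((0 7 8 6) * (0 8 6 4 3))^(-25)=(0 3 4 8 6 7)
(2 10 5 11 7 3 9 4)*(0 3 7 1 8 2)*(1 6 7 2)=(0 3 9 4)(1 8)(2 10 5 11 6 7)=[3, 8, 10, 9, 0, 11, 7, 2, 1, 4, 5, 6]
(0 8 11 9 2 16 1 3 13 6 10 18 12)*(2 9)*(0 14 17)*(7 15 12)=(0 8 11 2 16 1 3 13 6 10 18 7 15 12 14 17)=[8, 3, 16, 13, 4, 5, 10, 15, 11, 9, 18, 2, 14, 6, 17, 12, 1, 0, 7]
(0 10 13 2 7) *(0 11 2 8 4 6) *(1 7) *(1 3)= [10, 7, 3, 1, 6, 5, 0, 11, 4, 9, 13, 2, 12, 8]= (0 10 13 8 4 6)(1 7 11 2 3)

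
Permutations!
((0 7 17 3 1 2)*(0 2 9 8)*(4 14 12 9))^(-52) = (0 9 14 1 17)(3 7 8 12 4)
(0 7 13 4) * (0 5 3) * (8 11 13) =(0 7 8 11 13 4 5 3) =[7, 1, 2, 0, 5, 3, 6, 8, 11, 9, 10, 13, 12, 4]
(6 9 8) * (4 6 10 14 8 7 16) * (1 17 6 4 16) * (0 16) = (0 16)(1 17 6 9 7)(8 10 14) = [16, 17, 2, 3, 4, 5, 9, 1, 10, 7, 14, 11, 12, 13, 8, 15, 0, 6]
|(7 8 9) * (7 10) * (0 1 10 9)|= |(0 1 10 7 8)|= 5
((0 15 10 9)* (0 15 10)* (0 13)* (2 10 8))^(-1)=((0 8 2 10 9 15 13))^(-1)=(0 13 15 9 10 2 8)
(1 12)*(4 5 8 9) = (1 12)(4 5 8 9) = [0, 12, 2, 3, 5, 8, 6, 7, 9, 4, 10, 11, 1]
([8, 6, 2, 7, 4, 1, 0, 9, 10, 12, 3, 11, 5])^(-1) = (0 6 1 5 12 9 7 3 10 8)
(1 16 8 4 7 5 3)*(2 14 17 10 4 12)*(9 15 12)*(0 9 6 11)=(0 9 15 12 2 14 17 10 4 7 5 3 1 16 8 6 11)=[9, 16, 14, 1, 7, 3, 11, 5, 6, 15, 4, 0, 2, 13, 17, 12, 8, 10]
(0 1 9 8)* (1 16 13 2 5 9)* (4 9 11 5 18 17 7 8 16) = (0 4 9 16 13 2 18 17 7 8)(5 11) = [4, 1, 18, 3, 9, 11, 6, 8, 0, 16, 10, 5, 12, 2, 14, 15, 13, 7, 17]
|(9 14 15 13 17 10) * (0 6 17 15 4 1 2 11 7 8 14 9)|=28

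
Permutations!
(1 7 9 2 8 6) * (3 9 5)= [0, 7, 8, 9, 4, 3, 1, 5, 6, 2]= (1 7 5 3 9 2 8 6)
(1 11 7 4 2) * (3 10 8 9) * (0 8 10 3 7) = (0 8 9 7 4 2 1 11) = [8, 11, 1, 3, 2, 5, 6, 4, 9, 7, 10, 0]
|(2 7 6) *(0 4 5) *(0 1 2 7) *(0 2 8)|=|(0 4 5 1 8)(6 7)|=10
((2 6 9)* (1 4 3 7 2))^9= (1 3 2 9 4 7 6)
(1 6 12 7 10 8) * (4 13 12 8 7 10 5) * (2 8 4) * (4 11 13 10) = (1 6 11 13 12 4 10 7 5 2 8) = [0, 6, 8, 3, 10, 2, 11, 5, 1, 9, 7, 13, 4, 12]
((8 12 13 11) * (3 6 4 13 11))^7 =(3 13 4 6)(8 12 11)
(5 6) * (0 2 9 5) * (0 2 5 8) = (0 5 6 2 9 8) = [5, 1, 9, 3, 4, 6, 2, 7, 0, 8]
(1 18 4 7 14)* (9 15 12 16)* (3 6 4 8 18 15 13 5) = (1 15 12 16 9 13 5 3 6 4 7 14)(8 18) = [0, 15, 2, 6, 7, 3, 4, 14, 18, 13, 10, 11, 16, 5, 1, 12, 9, 17, 8]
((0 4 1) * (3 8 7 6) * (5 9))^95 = (0 1 4)(3 6 7 8)(5 9)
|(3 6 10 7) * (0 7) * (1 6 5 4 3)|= 15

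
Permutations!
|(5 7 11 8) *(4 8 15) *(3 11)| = |(3 11 15 4 8 5 7)| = 7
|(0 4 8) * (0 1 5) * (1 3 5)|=5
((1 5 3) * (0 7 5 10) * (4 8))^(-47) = ((0 7 5 3 1 10)(4 8))^(-47) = (0 7 5 3 1 10)(4 8)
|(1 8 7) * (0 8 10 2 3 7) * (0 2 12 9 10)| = |(0 8 2 3 7 1)(9 10 12)| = 6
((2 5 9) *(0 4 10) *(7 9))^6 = (10)(2 7)(5 9)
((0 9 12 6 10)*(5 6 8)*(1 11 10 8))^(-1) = ((0 9 12 1 11 10)(5 6 8))^(-1) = (0 10 11 1 12 9)(5 8 6)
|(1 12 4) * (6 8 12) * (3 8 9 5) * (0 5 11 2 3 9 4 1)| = 11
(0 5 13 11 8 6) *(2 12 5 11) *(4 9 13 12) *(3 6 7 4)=(0 11 8 7 4 9 13 2 3 6)(5 12)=[11, 1, 3, 6, 9, 12, 0, 4, 7, 13, 10, 8, 5, 2]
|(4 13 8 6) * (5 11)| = 4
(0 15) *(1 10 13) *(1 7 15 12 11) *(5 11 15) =[12, 10, 2, 3, 4, 11, 6, 5, 8, 9, 13, 1, 15, 7, 14, 0] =(0 12 15)(1 10 13 7 5 11)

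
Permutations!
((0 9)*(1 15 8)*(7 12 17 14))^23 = ((0 9)(1 15 8)(7 12 17 14))^23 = (0 9)(1 8 15)(7 14 17 12)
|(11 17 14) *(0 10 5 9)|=|(0 10 5 9)(11 17 14)|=12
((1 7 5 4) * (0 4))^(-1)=(0 5 7 1 4)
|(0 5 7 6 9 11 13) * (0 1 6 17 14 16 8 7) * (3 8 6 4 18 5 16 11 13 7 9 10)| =12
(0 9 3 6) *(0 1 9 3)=[3, 9, 2, 6, 4, 5, 1, 7, 8, 0]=(0 3 6 1 9)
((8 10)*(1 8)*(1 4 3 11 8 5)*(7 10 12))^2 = (3 8 7 4 11 12 10)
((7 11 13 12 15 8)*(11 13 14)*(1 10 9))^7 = (1 10 9)(7 12 8 13 15)(11 14)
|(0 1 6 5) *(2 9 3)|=|(0 1 6 5)(2 9 3)|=12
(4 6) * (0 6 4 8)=[6, 1, 2, 3, 4, 5, 8, 7, 0]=(0 6 8)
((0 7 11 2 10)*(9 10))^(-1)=(0 10 9 2 11 7)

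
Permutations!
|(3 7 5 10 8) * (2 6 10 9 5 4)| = 14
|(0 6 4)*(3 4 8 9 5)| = |(0 6 8 9 5 3 4)| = 7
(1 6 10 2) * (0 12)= (0 12)(1 6 10 2)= [12, 6, 1, 3, 4, 5, 10, 7, 8, 9, 2, 11, 0]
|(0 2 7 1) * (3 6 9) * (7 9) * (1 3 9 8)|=|(9)(0 2 8 1)(3 6 7)|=12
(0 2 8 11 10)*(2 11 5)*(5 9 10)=(0 11 5 2 8 9 10)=[11, 1, 8, 3, 4, 2, 6, 7, 9, 10, 0, 5]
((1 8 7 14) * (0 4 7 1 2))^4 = ((0 4 7 14 2)(1 8))^4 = (0 2 14 7 4)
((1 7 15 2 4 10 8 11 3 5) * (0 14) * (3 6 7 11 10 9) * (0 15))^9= (0 11 3 2)(1 9 15 7)(4 14 6 5)(8 10)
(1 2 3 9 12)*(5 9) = (1 2 3 5 9 12) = [0, 2, 3, 5, 4, 9, 6, 7, 8, 12, 10, 11, 1]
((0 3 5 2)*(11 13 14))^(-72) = (14)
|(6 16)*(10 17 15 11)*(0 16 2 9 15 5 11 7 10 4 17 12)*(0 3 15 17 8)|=10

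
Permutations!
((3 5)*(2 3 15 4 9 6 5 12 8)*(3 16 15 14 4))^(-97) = (2 8 12 3 15 16)(4 5 9 14 6)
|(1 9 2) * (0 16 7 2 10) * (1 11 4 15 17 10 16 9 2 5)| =12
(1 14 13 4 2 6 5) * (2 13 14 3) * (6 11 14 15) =[0, 3, 11, 2, 13, 1, 5, 7, 8, 9, 10, 14, 12, 4, 15, 6] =(1 3 2 11 14 15 6 5)(4 13)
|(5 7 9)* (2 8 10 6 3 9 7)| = 7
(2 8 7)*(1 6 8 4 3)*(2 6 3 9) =[0, 3, 4, 1, 9, 5, 8, 6, 7, 2] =(1 3)(2 4 9)(6 8 7)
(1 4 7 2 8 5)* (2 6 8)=(1 4 7 6 8 5)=[0, 4, 2, 3, 7, 1, 8, 6, 5]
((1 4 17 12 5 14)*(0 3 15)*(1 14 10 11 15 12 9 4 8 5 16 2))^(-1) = (0 15 11 10 5 8 1 2 16 12 3)(4 9 17)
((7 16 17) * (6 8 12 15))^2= (6 12)(7 17 16)(8 15)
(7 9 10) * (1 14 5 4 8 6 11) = (1 14 5 4 8 6 11)(7 9 10) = [0, 14, 2, 3, 8, 4, 11, 9, 6, 10, 7, 1, 12, 13, 5]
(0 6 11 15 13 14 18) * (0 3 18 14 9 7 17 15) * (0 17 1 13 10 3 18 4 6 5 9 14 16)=(18)(0 5 9 7 1 13 14 16)(3 4 6 11 17 15 10)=[5, 13, 2, 4, 6, 9, 11, 1, 8, 7, 3, 17, 12, 14, 16, 10, 0, 15, 18]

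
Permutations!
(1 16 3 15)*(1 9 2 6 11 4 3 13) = (1 16 13)(2 6 11 4 3 15 9) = [0, 16, 6, 15, 3, 5, 11, 7, 8, 2, 10, 4, 12, 1, 14, 9, 13]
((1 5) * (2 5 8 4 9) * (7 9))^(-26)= (1 4 9 5 8 7 2)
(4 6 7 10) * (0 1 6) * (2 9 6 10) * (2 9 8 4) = [1, 10, 8, 3, 0, 5, 7, 9, 4, 6, 2] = (0 1 10 2 8 4)(6 7 9)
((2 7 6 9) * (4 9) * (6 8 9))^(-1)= (2 9 8 7)(4 6)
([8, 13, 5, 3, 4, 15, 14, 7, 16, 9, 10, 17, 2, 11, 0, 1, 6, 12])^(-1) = (0 14 6 16 8)(1 15 5 2 12 17 11 13)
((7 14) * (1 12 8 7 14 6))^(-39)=((14)(1 12 8 7 6))^(-39)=(14)(1 12 8 7 6)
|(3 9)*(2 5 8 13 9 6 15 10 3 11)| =|(2 5 8 13 9 11)(3 6 15 10)| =12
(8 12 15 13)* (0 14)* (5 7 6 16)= (0 14)(5 7 6 16)(8 12 15 13)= [14, 1, 2, 3, 4, 7, 16, 6, 12, 9, 10, 11, 15, 8, 0, 13, 5]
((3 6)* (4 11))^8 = (11)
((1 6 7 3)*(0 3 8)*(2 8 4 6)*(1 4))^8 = (8) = ((0 3 4 6 7 1 2 8))^8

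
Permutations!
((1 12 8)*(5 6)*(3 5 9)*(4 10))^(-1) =(1 8 12)(3 9 6 5)(4 10)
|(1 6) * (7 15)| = 2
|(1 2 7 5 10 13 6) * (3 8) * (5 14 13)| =|(1 2 7 14 13 6)(3 8)(5 10)| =6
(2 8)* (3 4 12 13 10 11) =(2 8)(3 4 12 13 10 11) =[0, 1, 8, 4, 12, 5, 6, 7, 2, 9, 11, 3, 13, 10]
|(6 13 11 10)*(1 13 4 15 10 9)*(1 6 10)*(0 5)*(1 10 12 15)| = 6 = |(0 5)(1 13 11 9 6 4)(10 12 15)|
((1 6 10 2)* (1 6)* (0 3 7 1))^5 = (0 3 7 1)(2 10 6)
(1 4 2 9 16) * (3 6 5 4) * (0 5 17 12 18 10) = [5, 3, 9, 6, 2, 4, 17, 7, 8, 16, 0, 11, 18, 13, 14, 15, 1, 12, 10] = (0 5 4 2 9 16 1 3 6 17 12 18 10)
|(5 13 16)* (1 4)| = |(1 4)(5 13 16)| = 6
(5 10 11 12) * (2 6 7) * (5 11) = [0, 1, 6, 3, 4, 10, 7, 2, 8, 9, 5, 12, 11] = (2 6 7)(5 10)(11 12)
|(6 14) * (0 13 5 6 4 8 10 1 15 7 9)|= 12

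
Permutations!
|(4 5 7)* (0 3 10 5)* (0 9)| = |(0 3 10 5 7 4 9)| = 7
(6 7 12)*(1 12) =(1 12 6 7) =[0, 12, 2, 3, 4, 5, 7, 1, 8, 9, 10, 11, 6]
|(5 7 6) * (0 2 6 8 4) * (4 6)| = 12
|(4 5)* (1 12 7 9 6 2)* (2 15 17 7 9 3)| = |(1 12 9 6 15 17 7 3 2)(4 5)| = 18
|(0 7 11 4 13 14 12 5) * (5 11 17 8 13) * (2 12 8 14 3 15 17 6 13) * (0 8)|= 24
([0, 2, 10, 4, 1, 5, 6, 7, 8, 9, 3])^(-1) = [0, 4, 1, 10, 3, 5, 6, 7, 8, 9, 2]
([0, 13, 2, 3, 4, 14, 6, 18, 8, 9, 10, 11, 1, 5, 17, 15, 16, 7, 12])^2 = (1 5 17 18)(7 12 13 14)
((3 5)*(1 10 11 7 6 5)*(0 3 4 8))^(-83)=(0 5 11 3 4 7 1 8 6 10)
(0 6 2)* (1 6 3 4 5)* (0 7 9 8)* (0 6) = (0 3 4 5 1)(2 7 9 8 6) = [3, 0, 7, 4, 5, 1, 2, 9, 6, 8]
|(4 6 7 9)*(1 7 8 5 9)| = 10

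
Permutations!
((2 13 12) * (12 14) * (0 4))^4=(14)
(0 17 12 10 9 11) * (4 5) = (0 17 12 10 9 11)(4 5) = [17, 1, 2, 3, 5, 4, 6, 7, 8, 11, 9, 0, 10, 13, 14, 15, 16, 12]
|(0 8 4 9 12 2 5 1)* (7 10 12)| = 10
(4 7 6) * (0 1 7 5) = (0 1 7 6 4 5) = [1, 7, 2, 3, 5, 0, 4, 6]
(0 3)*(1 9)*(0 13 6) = (0 3 13 6)(1 9) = [3, 9, 2, 13, 4, 5, 0, 7, 8, 1, 10, 11, 12, 6]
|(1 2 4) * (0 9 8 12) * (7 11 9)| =6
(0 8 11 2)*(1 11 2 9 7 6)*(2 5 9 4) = (0 8 5 9 7 6 1 11 4 2) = [8, 11, 0, 3, 2, 9, 1, 6, 5, 7, 10, 4]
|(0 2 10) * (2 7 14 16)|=6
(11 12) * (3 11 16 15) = (3 11 12 16 15) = [0, 1, 2, 11, 4, 5, 6, 7, 8, 9, 10, 12, 16, 13, 14, 3, 15]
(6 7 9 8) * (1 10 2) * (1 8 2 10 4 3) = [0, 4, 8, 1, 3, 5, 7, 9, 6, 2, 10] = (10)(1 4 3)(2 8 6 7 9)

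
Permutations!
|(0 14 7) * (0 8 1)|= 5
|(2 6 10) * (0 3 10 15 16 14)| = |(0 3 10 2 6 15 16 14)| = 8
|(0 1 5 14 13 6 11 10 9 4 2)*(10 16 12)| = 13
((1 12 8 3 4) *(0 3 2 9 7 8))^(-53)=((0 3 4 1 12)(2 9 7 8))^(-53)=(0 4 12 3 1)(2 8 7 9)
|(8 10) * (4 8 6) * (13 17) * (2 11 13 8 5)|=|(2 11 13 17 8 10 6 4 5)|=9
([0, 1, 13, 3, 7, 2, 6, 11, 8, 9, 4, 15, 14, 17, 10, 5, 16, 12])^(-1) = (2 5 15 11 7 4 10 14 12 17 13)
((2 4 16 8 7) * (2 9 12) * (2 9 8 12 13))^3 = ((2 4 16 12 9 13)(7 8))^3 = (2 12)(4 9)(7 8)(13 16)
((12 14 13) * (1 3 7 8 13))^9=((1 3 7 8 13 12 14))^9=(1 7 13 14 3 8 12)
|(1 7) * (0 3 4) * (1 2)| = 3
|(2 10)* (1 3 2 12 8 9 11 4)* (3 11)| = 6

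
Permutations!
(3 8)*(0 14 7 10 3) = (0 14 7 10 3 8) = [14, 1, 2, 8, 4, 5, 6, 10, 0, 9, 3, 11, 12, 13, 7]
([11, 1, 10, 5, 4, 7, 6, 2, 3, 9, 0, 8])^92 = (0 5)(2 8)(3 10)(7 11)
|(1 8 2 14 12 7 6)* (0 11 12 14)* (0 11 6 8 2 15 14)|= 10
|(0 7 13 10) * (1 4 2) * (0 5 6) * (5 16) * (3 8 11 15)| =84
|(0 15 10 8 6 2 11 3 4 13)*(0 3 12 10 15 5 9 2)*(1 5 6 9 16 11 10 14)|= 12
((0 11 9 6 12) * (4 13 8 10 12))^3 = ((0 11 9 6 4 13 8 10 12))^3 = (0 6 8)(4 10 11)(9 13 12)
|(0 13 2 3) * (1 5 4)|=|(0 13 2 3)(1 5 4)|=12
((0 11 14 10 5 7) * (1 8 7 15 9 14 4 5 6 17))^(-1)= (0 7 8 1 17 6 10 14 9 15 5 4 11)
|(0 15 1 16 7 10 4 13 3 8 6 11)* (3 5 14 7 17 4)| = 15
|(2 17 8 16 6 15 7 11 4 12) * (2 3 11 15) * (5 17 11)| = 10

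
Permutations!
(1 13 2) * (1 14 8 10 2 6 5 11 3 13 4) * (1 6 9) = [0, 4, 14, 13, 6, 11, 5, 7, 10, 1, 2, 3, 12, 9, 8] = (1 4 6 5 11 3 13 9)(2 14 8 10)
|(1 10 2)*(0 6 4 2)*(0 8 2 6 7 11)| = 12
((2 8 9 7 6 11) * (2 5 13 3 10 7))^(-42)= ((2 8 9)(3 10 7 6 11 5 13))^(-42)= (13)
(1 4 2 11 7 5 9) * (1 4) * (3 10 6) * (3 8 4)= (2 11 7 5 9 3 10 6 8 4)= [0, 1, 11, 10, 2, 9, 8, 5, 4, 3, 6, 7]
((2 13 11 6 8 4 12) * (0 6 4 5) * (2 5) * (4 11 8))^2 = (0 4 5 6 12)(2 8 13)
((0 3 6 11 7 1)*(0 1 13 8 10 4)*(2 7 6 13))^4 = ((0 3 13 8 10 4)(2 7)(6 11))^4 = (0 10 13)(3 4 8)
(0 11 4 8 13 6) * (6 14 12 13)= [11, 1, 2, 3, 8, 5, 0, 7, 6, 9, 10, 4, 13, 14, 12]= (0 11 4 8 6)(12 13 14)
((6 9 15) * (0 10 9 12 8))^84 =(15) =((0 10 9 15 6 12 8))^84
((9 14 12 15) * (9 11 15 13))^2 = ((9 14 12 13)(11 15))^2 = (15)(9 12)(13 14)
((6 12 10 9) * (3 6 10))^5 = (3 12 6)(9 10)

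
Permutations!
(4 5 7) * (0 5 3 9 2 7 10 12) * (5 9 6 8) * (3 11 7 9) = (0 3 6 8 5 10 12)(2 9)(4 11 7) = [3, 1, 9, 6, 11, 10, 8, 4, 5, 2, 12, 7, 0]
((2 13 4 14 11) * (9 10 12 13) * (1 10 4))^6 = ((1 10 12 13)(2 9 4 14 11))^6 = (1 12)(2 9 4 14 11)(10 13)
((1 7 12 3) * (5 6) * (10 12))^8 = (1 12 7 3 10)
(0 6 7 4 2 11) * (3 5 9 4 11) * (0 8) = (0 6 7 11 8)(2 3 5 9 4) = [6, 1, 3, 5, 2, 9, 7, 11, 0, 4, 10, 8]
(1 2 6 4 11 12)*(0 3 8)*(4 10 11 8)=(0 3 4 8)(1 2 6 10 11 12)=[3, 2, 6, 4, 8, 5, 10, 7, 0, 9, 11, 12, 1]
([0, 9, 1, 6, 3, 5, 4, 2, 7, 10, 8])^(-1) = (1 2 7 8 10 9)(3 4 6)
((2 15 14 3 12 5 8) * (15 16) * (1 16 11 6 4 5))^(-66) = (16)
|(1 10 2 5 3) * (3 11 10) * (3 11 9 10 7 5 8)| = 9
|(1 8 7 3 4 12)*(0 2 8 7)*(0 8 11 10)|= 20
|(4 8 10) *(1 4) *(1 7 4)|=|(4 8 10 7)|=4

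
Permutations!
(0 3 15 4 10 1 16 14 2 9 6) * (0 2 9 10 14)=(0 3 15 4 14 9 6 2 10 1 16)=[3, 16, 10, 15, 14, 5, 2, 7, 8, 6, 1, 11, 12, 13, 9, 4, 0]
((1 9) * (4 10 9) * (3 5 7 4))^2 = (1 5 4 9 3 7 10)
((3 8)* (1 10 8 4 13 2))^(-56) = (13)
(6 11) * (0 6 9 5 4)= (0 6 11 9 5 4)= [6, 1, 2, 3, 0, 4, 11, 7, 8, 5, 10, 9]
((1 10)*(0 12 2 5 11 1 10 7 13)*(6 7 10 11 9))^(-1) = (0 13 7 6 9 5 2 12)(1 11 10)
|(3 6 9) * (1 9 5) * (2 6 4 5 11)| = 15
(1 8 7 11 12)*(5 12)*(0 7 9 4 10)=(0 7 11 5 12 1 8 9 4 10)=[7, 8, 2, 3, 10, 12, 6, 11, 9, 4, 0, 5, 1]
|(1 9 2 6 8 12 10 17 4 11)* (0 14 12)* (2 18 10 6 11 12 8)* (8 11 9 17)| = 13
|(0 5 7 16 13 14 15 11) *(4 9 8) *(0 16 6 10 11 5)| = 9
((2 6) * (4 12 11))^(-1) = (2 6)(4 11 12)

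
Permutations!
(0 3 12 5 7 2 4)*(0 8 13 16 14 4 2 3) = (3 12 5 7)(4 8 13 16 14) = [0, 1, 2, 12, 8, 7, 6, 3, 13, 9, 10, 11, 5, 16, 4, 15, 14]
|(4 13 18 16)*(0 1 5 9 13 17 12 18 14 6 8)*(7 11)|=|(0 1 5 9 13 14 6 8)(4 17 12 18 16)(7 11)|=40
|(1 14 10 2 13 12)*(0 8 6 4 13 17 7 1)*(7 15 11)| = 24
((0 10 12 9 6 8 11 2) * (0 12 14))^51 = (14)(2 6)(8 12)(9 11) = ((0 10 14)(2 12 9 6 8 11))^51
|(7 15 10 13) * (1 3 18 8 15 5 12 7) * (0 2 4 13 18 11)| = 84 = |(0 2 4 13 1 3 11)(5 12 7)(8 15 10 18)|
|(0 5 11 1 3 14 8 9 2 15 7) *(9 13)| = 12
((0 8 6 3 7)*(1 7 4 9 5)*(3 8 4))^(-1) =((0 4 9 5 1 7)(6 8))^(-1) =(0 7 1 5 9 4)(6 8)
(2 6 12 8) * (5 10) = [0, 1, 6, 3, 4, 10, 12, 7, 2, 9, 5, 11, 8] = (2 6 12 8)(5 10)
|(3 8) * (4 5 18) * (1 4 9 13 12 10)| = 8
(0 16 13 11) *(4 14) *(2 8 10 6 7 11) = (0 16 13 2 8 10 6 7 11)(4 14) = [16, 1, 8, 3, 14, 5, 7, 11, 10, 9, 6, 0, 12, 2, 4, 15, 13]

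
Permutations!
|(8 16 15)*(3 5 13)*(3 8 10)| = 7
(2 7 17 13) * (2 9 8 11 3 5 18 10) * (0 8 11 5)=(0 8 5 18 10 2 7 17 13 9 11 3)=[8, 1, 7, 0, 4, 18, 6, 17, 5, 11, 2, 3, 12, 9, 14, 15, 16, 13, 10]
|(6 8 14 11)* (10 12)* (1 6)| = |(1 6 8 14 11)(10 12)| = 10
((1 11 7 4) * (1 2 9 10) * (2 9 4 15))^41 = ((1 11 7 15 2 4 9 10))^41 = (1 11 7 15 2 4 9 10)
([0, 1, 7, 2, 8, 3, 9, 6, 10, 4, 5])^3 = (2 9 10)(3 6 8)(4 5 7)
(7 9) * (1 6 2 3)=[0, 6, 3, 1, 4, 5, 2, 9, 8, 7]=(1 6 2 3)(7 9)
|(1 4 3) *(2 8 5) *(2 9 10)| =15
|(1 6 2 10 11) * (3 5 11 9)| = |(1 6 2 10 9 3 5 11)| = 8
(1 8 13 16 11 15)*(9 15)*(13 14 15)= (1 8 14 15)(9 13 16 11)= [0, 8, 2, 3, 4, 5, 6, 7, 14, 13, 10, 9, 12, 16, 15, 1, 11]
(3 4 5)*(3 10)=[0, 1, 2, 4, 5, 10, 6, 7, 8, 9, 3]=(3 4 5 10)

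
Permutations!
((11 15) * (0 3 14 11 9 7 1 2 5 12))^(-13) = (0 5 1 9 11 3 12 2 7 15 14) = ((0 3 14 11 15 9 7 1 2 5 12))^(-13)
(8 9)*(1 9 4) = [0, 9, 2, 3, 1, 5, 6, 7, 4, 8] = (1 9 8 4)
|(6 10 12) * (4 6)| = 4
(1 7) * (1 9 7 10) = [0, 10, 2, 3, 4, 5, 6, 9, 8, 7, 1] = (1 10)(7 9)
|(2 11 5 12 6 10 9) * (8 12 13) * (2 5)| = |(2 11)(5 13 8 12 6 10 9)| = 14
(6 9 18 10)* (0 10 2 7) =(0 10 6 9 18 2 7) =[10, 1, 7, 3, 4, 5, 9, 0, 8, 18, 6, 11, 12, 13, 14, 15, 16, 17, 2]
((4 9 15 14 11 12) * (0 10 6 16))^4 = (16)(4 11 15)(9 12 14)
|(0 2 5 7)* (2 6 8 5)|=5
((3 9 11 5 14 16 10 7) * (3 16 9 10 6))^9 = ((3 10 7 16 6)(5 14 9 11))^9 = (3 6 16 7 10)(5 14 9 11)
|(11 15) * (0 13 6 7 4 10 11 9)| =9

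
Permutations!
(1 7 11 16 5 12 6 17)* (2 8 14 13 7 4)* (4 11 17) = (1 11 16 5 12 6 4 2 8 14 13 7 17) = [0, 11, 8, 3, 2, 12, 4, 17, 14, 9, 10, 16, 6, 7, 13, 15, 5, 1]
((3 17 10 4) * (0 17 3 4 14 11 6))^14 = (0 10 11)(6 17 14)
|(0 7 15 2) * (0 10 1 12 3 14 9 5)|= 11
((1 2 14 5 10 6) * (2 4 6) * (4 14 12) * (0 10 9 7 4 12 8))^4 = ((0 10 2 8)(1 14 5 9 7 4 6))^4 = (1 7 14 4 5 6 9)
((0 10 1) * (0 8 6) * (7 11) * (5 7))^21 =(11)(0 10 1 8 6)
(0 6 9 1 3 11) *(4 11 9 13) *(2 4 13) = (13)(0 6 2 4 11)(1 3 9) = [6, 3, 4, 9, 11, 5, 2, 7, 8, 1, 10, 0, 12, 13]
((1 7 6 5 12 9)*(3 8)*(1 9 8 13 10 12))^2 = (1 6)(3 10 8 13 12)(5 7)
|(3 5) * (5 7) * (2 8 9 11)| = 12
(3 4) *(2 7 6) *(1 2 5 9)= [0, 2, 7, 4, 3, 9, 5, 6, 8, 1]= (1 2 7 6 5 9)(3 4)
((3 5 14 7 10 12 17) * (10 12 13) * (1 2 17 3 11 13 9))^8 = ((1 2 17 11 13 10 9)(3 5 14 7 12))^8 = (1 2 17 11 13 10 9)(3 7 5 12 14)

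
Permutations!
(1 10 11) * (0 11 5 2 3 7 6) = (0 11 1 10 5 2 3 7 6) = [11, 10, 3, 7, 4, 2, 0, 6, 8, 9, 5, 1]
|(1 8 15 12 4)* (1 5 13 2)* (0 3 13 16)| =11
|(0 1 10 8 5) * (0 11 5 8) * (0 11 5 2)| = 5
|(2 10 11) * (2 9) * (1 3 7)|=|(1 3 7)(2 10 11 9)|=12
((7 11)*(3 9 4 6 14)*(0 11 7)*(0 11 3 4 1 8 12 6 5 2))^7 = ((0 3 9 1 8 12 6 14 4 5 2))^7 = (0 14 1 2 6 9 5 12 3 4 8)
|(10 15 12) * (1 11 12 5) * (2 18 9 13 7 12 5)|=|(1 11 5)(2 18 9 13 7 12 10 15)|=24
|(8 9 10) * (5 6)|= 6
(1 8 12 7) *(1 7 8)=(8 12)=[0, 1, 2, 3, 4, 5, 6, 7, 12, 9, 10, 11, 8]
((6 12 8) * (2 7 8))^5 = (12)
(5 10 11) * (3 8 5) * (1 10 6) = (1 10 11 3 8 5 6) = [0, 10, 2, 8, 4, 6, 1, 7, 5, 9, 11, 3]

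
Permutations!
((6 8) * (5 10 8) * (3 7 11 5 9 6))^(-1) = ((3 7 11 5 10 8)(6 9))^(-1) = (3 8 10 5 11 7)(6 9)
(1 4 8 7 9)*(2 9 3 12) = (1 4 8 7 3 12 2 9) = [0, 4, 9, 12, 8, 5, 6, 3, 7, 1, 10, 11, 2]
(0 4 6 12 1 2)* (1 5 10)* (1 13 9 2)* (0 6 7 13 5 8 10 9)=(0 4 7 13)(2 6 12 8 10 5 9)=[4, 1, 6, 3, 7, 9, 12, 13, 10, 2, 5, 11, 8, 0]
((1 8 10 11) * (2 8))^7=(1 8 11 2 10)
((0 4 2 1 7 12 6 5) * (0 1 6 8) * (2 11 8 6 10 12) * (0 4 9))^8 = ((0 9)(1 7 2 10 12 6 5)(4 11 8))^8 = (1 7 2 10 12 6 5)(4 8 11)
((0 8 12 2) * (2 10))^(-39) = ((0 8 12 10 2))^(-39) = (0 8 12 10 2)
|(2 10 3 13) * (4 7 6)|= |(2 10 3 13)(4 7 6)|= 12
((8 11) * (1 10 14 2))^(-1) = (1 2 14 10)(8 11)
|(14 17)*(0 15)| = 2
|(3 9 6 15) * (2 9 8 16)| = |(2 9 6 15 3 8 16)| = 7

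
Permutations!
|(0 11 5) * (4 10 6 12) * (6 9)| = |(0 11 5)(4 10 9 6 12)| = 15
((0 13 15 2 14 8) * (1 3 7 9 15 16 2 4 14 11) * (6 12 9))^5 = (0 1 9)(2 6 14)(3 15 13)(4 16 7)(8 11 12)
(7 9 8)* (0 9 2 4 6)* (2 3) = (0 9 8 7 3 2 4 6) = [9, 1, 4, 2, 6, 5, 0, 3, 7, 8]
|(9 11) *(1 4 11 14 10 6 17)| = 8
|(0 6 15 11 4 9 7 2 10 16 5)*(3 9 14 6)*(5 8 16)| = |(0 3 9 7 2 10 5)(4 14 6 15 11)(8 16)| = 70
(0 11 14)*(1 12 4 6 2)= (0 11 14)(1 12 4 6 2)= [11, 12, 1, 3, 6, 5, 2, 7, 8, 9, 10, 14, 4, 13, 0]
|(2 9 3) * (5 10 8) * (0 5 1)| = |(0 5 10 8 1)(2 9 3)| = 15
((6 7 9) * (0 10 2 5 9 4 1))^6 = (0 7 5)(1 6 2)(4 9 10)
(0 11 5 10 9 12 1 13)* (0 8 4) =[11, 13, 2, 3, 0, 10, 6, 7, 4, 12, 9, 5, 1, 8] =(0 11 5 10 9 12 1 13 8 4)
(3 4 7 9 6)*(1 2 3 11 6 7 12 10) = [0, 2, 3, 4, 12, 5, 11, 9, 8, 7, 1, 6, 10] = (1 2 3 4 12 10)(6 11)(7 9)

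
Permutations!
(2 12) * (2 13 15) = (2 12 13 15) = [0, 1, 12, 3, 4, 5, 6, 7, 8, 9, 10, 11, 13, 15, 14, 2]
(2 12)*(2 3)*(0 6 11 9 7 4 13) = (0 6 11 9 7 4 13)(2 12 3) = [6, 1, 12, 2, 13, 5, 11, 4, 8, 7, 10, 9, 3, 0]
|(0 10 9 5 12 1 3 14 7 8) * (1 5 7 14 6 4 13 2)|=30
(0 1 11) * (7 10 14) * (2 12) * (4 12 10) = (0 1 11)(2 10 14 7 4 12) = [1, 11, 10, 3, 12, 5, 6, 4, 8, 9, 14, 0, 2, 13, 7]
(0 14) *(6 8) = (0 14)(6 8) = [14, 1, 2, 3, 4, 5, 8, 7, 6, 9, 10, 11, 12, 13, 0]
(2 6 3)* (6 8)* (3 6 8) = [0, 1, 3, 2, 4, 5, 6, 7, 8] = (8)(2 3)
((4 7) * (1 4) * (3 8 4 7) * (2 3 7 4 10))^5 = ((1 4 7)(2 3 8 10))^5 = (1 7 4)(2 3 8 10)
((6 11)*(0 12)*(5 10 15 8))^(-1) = ((0 12)(5 10 15 8)(6 11))^(-1) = (0 12)(5 8 15 10)(6 11)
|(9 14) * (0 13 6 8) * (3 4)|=|(0 13 6 8)(3 4)(9 14)|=4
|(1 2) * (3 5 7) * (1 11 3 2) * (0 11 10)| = |(0 11 3 5 7 2 10)| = 7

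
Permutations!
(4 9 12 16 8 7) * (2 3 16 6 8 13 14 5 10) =(2 3 16 13 14 5 10)(4 9 12 6 8 7) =[0, 1, 3, 16, 9, 10, 8, 4, 7, 12, 2, 11, 6, 14, 5, 15, 13]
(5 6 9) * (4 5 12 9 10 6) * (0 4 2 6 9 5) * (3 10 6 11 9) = (0 4)(2 11 9 12 5)(3 10) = [4, 1, 11, 10, 0, 2, 6, 7, 8, 12, 3, 9, 5]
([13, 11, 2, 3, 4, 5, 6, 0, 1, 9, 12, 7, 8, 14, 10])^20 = (0 14 12 1 7 13 10 8 11)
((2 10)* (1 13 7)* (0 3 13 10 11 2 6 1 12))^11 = ((0 3 13 7 12)(1 10 6)(2 11))^11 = (0 3 13 7 12)(1 6 10)(2 11)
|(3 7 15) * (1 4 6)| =3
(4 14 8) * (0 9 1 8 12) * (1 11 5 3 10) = (0 9 11 5 3 10 1 8 4 14 12) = [9, 8, 2, 10, 14, 3, 6, 7, 4, 11, 1, 5, 0, 13, 12]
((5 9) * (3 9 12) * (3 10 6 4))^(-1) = ((3 9 5 12 10 6 4))^(-1) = (3 4 6 10 12 5 9)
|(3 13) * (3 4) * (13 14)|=|(3 14 13 4)|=4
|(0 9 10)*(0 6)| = 4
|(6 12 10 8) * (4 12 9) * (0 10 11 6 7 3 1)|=|(0 10 8 7 3 1)(4 12 11 6 9)|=30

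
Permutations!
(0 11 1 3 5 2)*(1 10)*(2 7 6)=(0 11 10 1 3 5 7 6 2)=[11, 3, 0, 5, 4, 7, 2, 6, 8, 9, 1, 10]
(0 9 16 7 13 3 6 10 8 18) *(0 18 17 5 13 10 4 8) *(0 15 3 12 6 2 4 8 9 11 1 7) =(18)(0 11 1 7 10 15 3 2 4 9 16)(5 13 12 6 8 17) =[11, 7, 4, 2, 9, 13, 8, 10, 17, 16, 15, 1, 6, 12, 14, 3, 0, 5, 18]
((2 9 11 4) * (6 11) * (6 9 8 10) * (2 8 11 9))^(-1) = (2 9 6 10 8 4 11)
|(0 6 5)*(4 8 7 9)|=|(0 6 5)(4 8 7 9)|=12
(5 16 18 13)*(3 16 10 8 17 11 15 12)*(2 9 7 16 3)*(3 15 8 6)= (2 9 7 16 18 13 5 10 6 3 15 12)(8 17 11)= [0, 1, 9, 15, 4, 10, 3, 16, 17, 7, 6, 8, 2, 5, 14, 12, 18, 11, 13]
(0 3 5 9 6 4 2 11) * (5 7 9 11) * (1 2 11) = (0 3 7 9 6 4 11)(1 2 5) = [3, 2, 5, 7, 11, 1, 4, 9, 8, 6, 10, 0]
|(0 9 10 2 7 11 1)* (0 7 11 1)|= 10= |(0 9 10 2 11)(1 7)|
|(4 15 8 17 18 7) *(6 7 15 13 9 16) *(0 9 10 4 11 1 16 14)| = |(0 9 14)(1 16 6 7 11)(4 13 10)(8 17 18 15)| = 60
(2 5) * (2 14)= (2 5 14)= [0, 1, 5, 3, 4, 14, 6, 7, 8, 9, 10, 11, 12, 13, 2]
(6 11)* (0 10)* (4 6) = (0 10)(4 6 11) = [10, 1, 2, 3, 6, 5, 11, 7, 8, 9, 0, 4]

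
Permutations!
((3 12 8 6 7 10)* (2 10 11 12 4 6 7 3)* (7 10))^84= (12)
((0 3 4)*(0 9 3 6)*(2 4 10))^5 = (10)(0 6)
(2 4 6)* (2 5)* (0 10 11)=[10, 1, 4, 3, 6, 2, 5, 7, 8, 9, 11, 0]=(0 10 11)(2 4 6 5)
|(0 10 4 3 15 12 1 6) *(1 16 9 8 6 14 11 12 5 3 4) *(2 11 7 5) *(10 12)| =|(0 12 16 9 8 6)(1 14 7 5 3 15 2 11 10)| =18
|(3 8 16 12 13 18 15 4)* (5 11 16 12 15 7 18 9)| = 10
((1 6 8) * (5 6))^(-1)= ((1 5 6 8))^(-1)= (1 8 6 5)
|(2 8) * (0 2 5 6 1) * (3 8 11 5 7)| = |(0 2 11 5 6 1)(3 8 7)| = 6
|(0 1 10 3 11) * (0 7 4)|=7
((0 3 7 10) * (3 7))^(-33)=((0 7 10))^(-33)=(10)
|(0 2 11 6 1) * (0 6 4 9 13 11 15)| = |(0 2 15)(1 6)(4 9 13 11)| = 12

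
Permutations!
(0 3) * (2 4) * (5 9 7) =[3, 1, 4, 0, 2, 9, 6, 5, 8, 7] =(0 3)(2 4)(5 9 7)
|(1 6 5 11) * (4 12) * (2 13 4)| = |(1 6 5 11)(2 13 4 12)| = 4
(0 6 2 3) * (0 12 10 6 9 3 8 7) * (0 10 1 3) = (0 9)(1 3 12)(2 8 7 10 6) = [9, 3, 8, 12, 4, 5, 2, 10, 7, 0, 6, 11, 1]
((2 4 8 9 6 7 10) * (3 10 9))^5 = (10)(6 9 7)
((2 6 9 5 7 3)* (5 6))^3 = ((2 5 7 3)(6 9))^3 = (2 3 7 5)(6 9)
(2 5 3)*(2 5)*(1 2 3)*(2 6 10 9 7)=(1 6 10 9 7 2 3 5)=[0, 6, 3, 5, 4, 1, 10, 2, 8, 7, 9]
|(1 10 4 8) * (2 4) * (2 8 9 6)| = 12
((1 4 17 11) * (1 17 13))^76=(17)(1 4 13)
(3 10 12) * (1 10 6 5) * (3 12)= [0, 10, 2, 6, 4, 1, 5, 7, 8, 9, 3, 11, 12]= (12)(1 10 3 6 5)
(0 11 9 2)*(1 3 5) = (0 11 9 2)(1 3 5) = [11, 3, 0, 5, 4, 1, 6, 7, 8, 2, 10, 9]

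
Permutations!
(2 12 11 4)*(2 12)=[0, 1, 2, 3, 12, 5, 6, 7, 8, 9, 10, 4, 11]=(4 12 11)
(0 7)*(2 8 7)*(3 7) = (0 2 8 3 7) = [2, 1, 8, 7, 4, 5, 6, 0, 3]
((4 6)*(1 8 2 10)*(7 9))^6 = ((1 8 2 10)(4 6)(7 9))^6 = (1 2)(8 10)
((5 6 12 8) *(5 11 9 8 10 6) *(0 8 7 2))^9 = ((0 8 11 9 7 2)(6 12 10))^9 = (12)(0 9)(2 11)(7 8)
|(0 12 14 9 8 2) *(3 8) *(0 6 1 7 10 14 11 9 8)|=35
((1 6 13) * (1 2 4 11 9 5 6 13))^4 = ((1 13 2 4 11 9 5 6))^4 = (1 11)(2 5)(4 6)(9 13)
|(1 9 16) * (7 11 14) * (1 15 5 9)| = 12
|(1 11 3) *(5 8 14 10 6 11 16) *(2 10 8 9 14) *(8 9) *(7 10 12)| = 22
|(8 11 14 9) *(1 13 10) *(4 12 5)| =|(1 13 10)(4 12 5)(8 11 14 9)| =12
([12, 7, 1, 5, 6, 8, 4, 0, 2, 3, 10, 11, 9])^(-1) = (0 7 1 2 8 5 3 9 12)(4 6)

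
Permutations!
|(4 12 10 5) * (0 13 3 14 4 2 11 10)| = 12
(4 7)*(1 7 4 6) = [0, 7, 2, 3, 4, 5, 1, 6] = (1 7 6)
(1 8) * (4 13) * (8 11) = (1 11 8)(4 13) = [0, 11, 2, 3, 13, 5, 6, 7, 1, 9, 10, 8, 12, 4]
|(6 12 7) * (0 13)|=|(0 13)(6 12 7)|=6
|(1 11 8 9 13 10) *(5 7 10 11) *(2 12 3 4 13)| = 8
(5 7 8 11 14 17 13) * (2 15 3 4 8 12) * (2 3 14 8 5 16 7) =(2 15 14 17 13 16 7 12 3 4 5)(8 11) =[0, 1, 15, 4, 5, 2, 6, 12, 11, 9, 10, 8, 3, 16, 17, 14, 7, 13]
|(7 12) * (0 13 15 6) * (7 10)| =|(0 13 15 6)(7 12 10)| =12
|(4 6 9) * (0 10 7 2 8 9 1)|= |(0 10 7 2 8 9 4 6 1)|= 9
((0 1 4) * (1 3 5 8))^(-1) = ((0 3 5 8 1 4))^(-1) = (0 4 1 8 5 3)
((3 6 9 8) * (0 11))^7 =((0 11)(3 6 9 8))^7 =(0 11)(3 8 9 6)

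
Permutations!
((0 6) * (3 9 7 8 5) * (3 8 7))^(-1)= ((0 6)(3 9)(5 8))^(-1)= (0 6)(3 9)(5 8)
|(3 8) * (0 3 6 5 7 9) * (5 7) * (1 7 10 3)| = 4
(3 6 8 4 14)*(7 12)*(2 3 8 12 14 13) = (2 3 6 12 7 14 8 4 13) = [0, 1, 3, 6, 13, 5, 12, 14, 4, 9, 10, 11, 7, 2, 8]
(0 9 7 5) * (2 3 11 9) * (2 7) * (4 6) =[7, 1, 3, 11, 6, 0, 4, 5, 8, 2, 10, 9] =(0 7 5)(2 3 11 9)(4 6)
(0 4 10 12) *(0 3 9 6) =(0 4 10 12 3 9 6) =[4, 1, 2, 9, 10, 5, 0, 7, 8, 6, 12, 11, 3]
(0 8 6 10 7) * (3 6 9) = (0 8 9 3 6 10 7) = [8, 1, 2, 6, 4, 5, 10, 0, 9, 3, 7]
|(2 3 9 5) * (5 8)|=5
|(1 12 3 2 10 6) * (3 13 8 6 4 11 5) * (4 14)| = |(1 12 13 8 6)(2 10 14 4 11 5 3)| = 35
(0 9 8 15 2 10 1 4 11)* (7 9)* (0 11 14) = [7, 4, 10, 3, 14, 5, 6, 9, 15, 8, 1, 11, 12, 13, 0, 2] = (0 7 9 8 15 2 10 1 4 14)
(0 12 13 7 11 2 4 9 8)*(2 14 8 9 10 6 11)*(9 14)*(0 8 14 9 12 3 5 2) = [3, 1, 4, 5, 10, 2, 11, 0, 8, 9, 6, 12, 13, 7, 14] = (14)(0 3 5 2 4 10 6 11 12 13 7)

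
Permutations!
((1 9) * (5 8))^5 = (1 9)(5 8)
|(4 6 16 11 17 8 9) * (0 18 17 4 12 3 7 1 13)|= 20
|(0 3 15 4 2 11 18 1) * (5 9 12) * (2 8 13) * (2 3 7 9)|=|(0 7 9 12 5 2 11 18 1)(3 15 4 8 13)|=45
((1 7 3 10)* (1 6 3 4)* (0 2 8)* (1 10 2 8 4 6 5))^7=(0 8)(1 5 10 4 2 3 6 7)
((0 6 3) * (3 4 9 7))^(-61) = ((0 6 4 9 7 3))^(-61) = (0 3 7 9 4 6)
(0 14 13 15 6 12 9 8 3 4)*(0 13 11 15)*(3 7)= (0 14 11 15 6 12 9 8 7 3 4 13)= [14, 1, 2, 4, 13, 5, 12, 3, 7, 8, 10, 15, 9, 0, 11, 6]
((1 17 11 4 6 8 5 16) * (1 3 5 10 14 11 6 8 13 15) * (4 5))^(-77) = ((1 17 6 13 15)(3 4 8 10 14 11 5 16))^(-77) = (1 13 17 15 6)(3 10 5 4 14 16 8 11)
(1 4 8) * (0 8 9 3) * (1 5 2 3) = (0 8 5 2 3)(1 4 9) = [8, 4, 3, 0, 9, 2, 6, 7, 5, 1]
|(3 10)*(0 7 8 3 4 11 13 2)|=9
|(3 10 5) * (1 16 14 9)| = 12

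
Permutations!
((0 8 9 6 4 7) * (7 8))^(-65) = ((0 7)(4 8 9 6))^(-65) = (0 7)(4 6 9 8)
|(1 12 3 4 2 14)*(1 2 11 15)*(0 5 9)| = 6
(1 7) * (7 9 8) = [0, 9, 2, 3, 4, 5, 6, 1, 7, 8] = (1 9 8 7)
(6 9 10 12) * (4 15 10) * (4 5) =(4 15 10 12 6 9 5) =[0, 1, 2, 3, 15, 4, 9, 7, 8, 5, 12, 11, 6, 13, 14, 10]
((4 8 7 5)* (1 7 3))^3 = ((1 7 5 4 8 3))^3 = (1 4)(3 5)(7 8)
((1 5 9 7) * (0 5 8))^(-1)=((0 5 9 7 1 8))^(-1)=(0 8 1 7 9 5)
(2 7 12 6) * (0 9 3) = [9, 1, 7, 0, 4, 5, 2, 12, 8, 3, 10, 11, 6] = (0 9 3)(2 7 12 6)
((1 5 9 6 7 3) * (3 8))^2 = (1 9 7 3 5 6 8)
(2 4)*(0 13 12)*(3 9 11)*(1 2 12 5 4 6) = (0 13 5 4 12)(1 2 6)(3 9 11) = [13, 2, 6, 9, 12, 4, 1, 7, 8, 11, 10, 3, 0, 5]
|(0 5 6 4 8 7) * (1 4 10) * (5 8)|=15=|(0 8 7)(1 4 5 6 10)|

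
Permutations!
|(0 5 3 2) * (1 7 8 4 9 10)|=|(0 5 3 2)(1 7 8 4 9 10)|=12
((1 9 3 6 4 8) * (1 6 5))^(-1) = ((1 9 3 5)(4 8 6))^(-1) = (1 5 3 9)(4 6 8)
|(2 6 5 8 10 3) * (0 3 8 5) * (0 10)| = 6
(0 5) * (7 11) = (0 5)(7 11) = [5, 1, 2, 3, 4, 0, 6, 11, 8, 9, 10, 7]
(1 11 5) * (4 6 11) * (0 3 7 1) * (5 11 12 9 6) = (0 3 7 1 4 5)(6 12 9) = [3, 4, 2, 7, 5, 0, 12, 1, 8, 6, 10, 11, 9]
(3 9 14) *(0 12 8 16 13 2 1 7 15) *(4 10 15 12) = [4, 7, 1, 9, 10, 5, 6, 12, 16, 14, 15, 11, 8, 2, 3, 0, 13] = (0 4 10 15)(1 7 12 8 16 13 2)(3 9 14)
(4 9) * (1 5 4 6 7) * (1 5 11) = [0, 11, 2, 3, 9, 4, 7, 5, 8, 6, 10, 1] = (1 11)(4 9 6 7 5)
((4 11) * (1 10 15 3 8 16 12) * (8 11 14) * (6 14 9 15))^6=(1 12 16 8 14 6 10)(3 11 4 9 15)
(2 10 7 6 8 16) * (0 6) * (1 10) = [6, 10, 1, 3, 4, 5, 8, 0, 16, 9, 7, 11, 12, 13, 14, 15, 2] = (0 6 8 16 2 1 10 7)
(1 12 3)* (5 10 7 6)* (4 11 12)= (1 4 11 12 3)(5 10 7 6)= [0, 4, 2, 1, 11, 10, 5, 6, 8, 9, 7, 12, 3]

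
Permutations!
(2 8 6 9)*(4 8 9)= (2 9)(4 8 6)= [0, 1, 9, 3, 8, 5, 4, 7, 6, 2]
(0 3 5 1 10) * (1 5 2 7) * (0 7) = (0 3 2)(1 10 7) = [3, 10, 0, 2, 4, 5, 6, 1, 8, 9, 7]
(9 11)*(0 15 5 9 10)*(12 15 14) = (0 14 12 15 5 9 11 10) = [14, 1, 2, 3, 4, 9, 6, 7, 8, 11, 0, 10, 15, 13, 12, 5]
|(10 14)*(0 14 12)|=4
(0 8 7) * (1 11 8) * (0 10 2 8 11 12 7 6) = (0 1 12 7 10 2 8 6) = [1, 12, 8, 3, 4, 5, 0, 10, 6, 9, 2, 11, 7]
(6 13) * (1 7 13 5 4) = [0, 7, 2, 3, 1, 4, 5, 13, 8, 9, 10, 11, 12, 6] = (1 7 13 6 5 4)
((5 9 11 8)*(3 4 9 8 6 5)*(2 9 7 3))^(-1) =((2 9 11 6 5 8)(3 4 7))^(-1) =(2 8 5 6 11 9)(3 7 4)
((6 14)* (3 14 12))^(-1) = ((3 14 6 12))^(-1) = (3 12 6 14)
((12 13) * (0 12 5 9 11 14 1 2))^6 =((0 12 13 5 9 11 14 1 2))^6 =(0 14 5)(1 9 12)(2 11 13)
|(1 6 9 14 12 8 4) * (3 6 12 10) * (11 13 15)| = 60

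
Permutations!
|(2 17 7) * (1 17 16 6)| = |(1 17 7 2 16 6)| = 6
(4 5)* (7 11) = (4 5)(7 11) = [0, 1, 2, 3, 5, 4, 6, 11, 8, 9, 10, 7]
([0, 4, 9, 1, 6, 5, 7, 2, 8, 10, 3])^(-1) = [0, 3, 7, 10, 1, 5, 4, 6, 8, 2, 9]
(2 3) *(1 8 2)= (1 8 2 3)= [0, 8, 3, 1, 4, 5, 6, 7, 2]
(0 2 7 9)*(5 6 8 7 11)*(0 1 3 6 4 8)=(0 2 11 5 4 8 7 9 1 3 6)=[2, 3, 11, 6, 8, 4, 0, 9, 7, 1, 10, 5]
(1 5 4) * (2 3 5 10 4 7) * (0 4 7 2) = (0 4 1 10 7)(2 3 5) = [4, 10, 3, 5, 1, 2, 6, 0, 8, 9, 7]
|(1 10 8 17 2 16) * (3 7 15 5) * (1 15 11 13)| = |(1 10 8 17 2 16 15 5 3 7 11 13)| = 12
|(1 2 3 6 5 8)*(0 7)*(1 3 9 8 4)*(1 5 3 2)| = |(0 7)(2 9 8)(3 6)(4 5)| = 6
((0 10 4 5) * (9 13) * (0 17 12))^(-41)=((0 10 4 5 17 12)(9 13))^(-41)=(0 10 4 5 17 12)(9 13)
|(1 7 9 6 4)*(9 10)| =6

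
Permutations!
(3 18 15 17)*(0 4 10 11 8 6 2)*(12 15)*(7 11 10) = (0 4 7 11 8 6 2)(3 18 12 15 17) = [4, 1, 0, 18, 7, 5, 2, 11, 6, 9, 10, 8, 15, 13, 14, 17, 16, 3, 12]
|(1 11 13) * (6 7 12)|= |(1 11 13)(6 7 12)|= 3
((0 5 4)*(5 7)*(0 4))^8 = (0 5 7)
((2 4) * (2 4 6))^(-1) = ((2 6))^(-1) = (2 6)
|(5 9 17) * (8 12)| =6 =|(5 9 17)(8 12)|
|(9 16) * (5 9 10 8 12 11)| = 7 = |(5 9 16 10 8 12 11)|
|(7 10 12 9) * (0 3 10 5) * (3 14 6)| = 9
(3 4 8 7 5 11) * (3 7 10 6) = (3 4 8 10 6)(5 11 7) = [0, 1, 2, 4, 8, 11, 3, 5, 10, 9, 6, 7]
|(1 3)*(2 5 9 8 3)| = 6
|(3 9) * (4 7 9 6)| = 5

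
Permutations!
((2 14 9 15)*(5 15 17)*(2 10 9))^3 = (2 14)(5 9 15 17 10)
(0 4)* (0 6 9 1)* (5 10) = (0 4 6 9 1)(5 10) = [4, 0, 2, 3, 6, 10, 9, 7, 8, 1, 5]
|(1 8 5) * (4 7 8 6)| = |(1 6 4 7 8 5)| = 6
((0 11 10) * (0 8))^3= (0 8 10 11)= ((0 11 10 8))^3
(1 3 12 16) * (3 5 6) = (1 5 6 3 12 16) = [0, 5, 2, 12, 4, 6, 3, 7, 8, 9, 10, 11, 16, 13, 14, 15, 1]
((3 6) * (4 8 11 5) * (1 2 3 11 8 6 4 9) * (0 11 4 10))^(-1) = (0 10 3 2 1 9 5 11)(4 6)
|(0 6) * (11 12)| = |(0 6)(11 12)| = 2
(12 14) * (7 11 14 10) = (7 11 14 12 10) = [0, 1, 2, 3, 4, 5, 6, 11, 8, 9, 7, 14, 10, 13, 12]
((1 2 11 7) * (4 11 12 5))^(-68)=((1 2 12 5 4 11 7))^(-68)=(1 12 4 7 2 5 11)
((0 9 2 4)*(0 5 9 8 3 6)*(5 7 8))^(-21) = ((0 5 9 2 4 7 8 3 6))^(-21) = (0 8 2)(3 4 5)(6 7 9)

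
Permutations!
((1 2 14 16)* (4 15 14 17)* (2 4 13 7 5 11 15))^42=((1 4 2 17 13 7 5 11 15 14 16))^42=(1 14 11 7 17 4 16 15 5 13 2)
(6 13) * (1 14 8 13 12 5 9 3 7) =(1 14 8 13 6 12 5 9 3 7) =[0, 14, 2, 7, 4, 9, 12, 1, 13, 3, 10, 11, 5, 6, 8]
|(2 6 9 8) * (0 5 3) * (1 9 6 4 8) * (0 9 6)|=6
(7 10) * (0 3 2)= (0 3 2)(7 10)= [3, 1, 0, 2, 4, 5, 6, 10, 8, 9, 7]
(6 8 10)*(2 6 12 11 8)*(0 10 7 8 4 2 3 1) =[10, 0, 6, 1, 2, 5, 3, 8, 7, 9, 12, 4, 11] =(0 10 12 11 4 2 6 3 1)(7 8)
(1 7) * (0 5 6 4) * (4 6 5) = [4, 7, 2, 3, 0, 5, 6, 1] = (0 4)(1 7)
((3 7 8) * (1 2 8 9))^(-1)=(1 9 7 3 8 2)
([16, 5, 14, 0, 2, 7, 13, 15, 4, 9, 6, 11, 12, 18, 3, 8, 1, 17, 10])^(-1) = (0 3 14 2 4 8 15 7 5 1 16)(6 10 18 13)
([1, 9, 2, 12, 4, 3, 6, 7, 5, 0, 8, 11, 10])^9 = [0, 1, 2, 5, 4, 8, 6, 7, 10, 9, 12, 11, 3]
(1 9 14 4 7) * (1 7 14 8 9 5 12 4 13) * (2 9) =(1 5 12 4 14 13)(2 9 8) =[0, 5, 9, 3, 14, 12, 6, 7, 2, 8, 10, 11, 4, 1, 13]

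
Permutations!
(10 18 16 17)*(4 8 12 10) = (4 8 12 10 18 16 17) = [0, 1, 2, 3, 8, 5, 6, 7, 12, 9, 18, 11, 10, 13, 14, 15, 17, 4, 16]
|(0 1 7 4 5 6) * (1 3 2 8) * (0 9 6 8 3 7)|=|(0 7 4 5 8 1)(2 3)(6 9)|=6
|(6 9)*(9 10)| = 3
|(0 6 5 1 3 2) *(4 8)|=|(0 6 5 1 3 2)(4 8)|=6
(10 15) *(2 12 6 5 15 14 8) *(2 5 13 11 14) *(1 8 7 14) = (1 8 5 15 10 2 12 6 13 11)(7 14) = [0, 8, 12, 3, 4, 15, 13, 14, 5, 9, 2, 1, 6, 11, 7, 10]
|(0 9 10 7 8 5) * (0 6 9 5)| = 7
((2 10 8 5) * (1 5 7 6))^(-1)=(1 6 7 8 10 2 5)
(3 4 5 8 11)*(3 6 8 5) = (3 4)(6 8 11) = [0, 1, 2, 4, 3, 5, 8, 7, 11, 9, 10, 6]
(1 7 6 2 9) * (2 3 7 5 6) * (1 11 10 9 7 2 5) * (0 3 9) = (0 3 2 7 5 6 9 11 10) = [3, 1, 7, 2, 4, 6, 9, 5, 8, 11, 0, 10]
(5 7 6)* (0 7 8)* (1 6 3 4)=(0 7 3 4 1 6 5 8)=[7, 6, 2, 4, 1, 8, 5, 3, 0]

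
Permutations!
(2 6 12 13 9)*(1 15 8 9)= (1 15 8 9 2 6 12 13)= [0, 15, 6, 3, 4, 5, 12, 7, 9, 2, 10, 11, 13, 1, 14, 8]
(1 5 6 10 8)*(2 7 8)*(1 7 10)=[0, 5, 10, 3, 4, 6, 1, 8, 7, 9, 2]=(1 5 6)(2 10)(7 8)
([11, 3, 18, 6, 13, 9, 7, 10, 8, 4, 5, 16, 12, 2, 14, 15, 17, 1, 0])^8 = [10, 13, 6, 2, 1, 16, 18, 0, 8, 17, 11, 5, 12, 3, 14, 15, 9, 4, 7]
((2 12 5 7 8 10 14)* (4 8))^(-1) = (2 14 10 8 4 7 5 12)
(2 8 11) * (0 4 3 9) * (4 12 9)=(0 12 9)(2 8 11)(3 4)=[12, 1, 8, 4, 3, 5, 6, 7, 11, 0, 10, 2, 9]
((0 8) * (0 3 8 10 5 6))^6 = ((0 10 5 6)(3 8))^6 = (0 5)(6 10)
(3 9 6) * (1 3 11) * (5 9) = [0, 3, 2, 5, 4, 9, 11, 7, 8, 6, 10, 1] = (1 3 5 9 6 11)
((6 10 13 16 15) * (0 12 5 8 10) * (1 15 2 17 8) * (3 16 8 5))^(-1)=(0 6 15 1 5 17 2 16 3 12)(8 13 10)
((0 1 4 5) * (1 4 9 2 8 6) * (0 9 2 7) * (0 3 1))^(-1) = ((0 4 5 9 7 3 1 2 8 6))^(-1) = (0 6 8 2 1 3 7 9 5 4)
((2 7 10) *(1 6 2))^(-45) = ((1 6 2 7 10))^(-45) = (10)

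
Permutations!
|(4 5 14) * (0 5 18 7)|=6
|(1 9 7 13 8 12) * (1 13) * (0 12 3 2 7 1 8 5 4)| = 20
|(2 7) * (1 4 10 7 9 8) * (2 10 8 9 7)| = 3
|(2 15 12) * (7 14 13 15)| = |(2 7 14 13 15 12)| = 6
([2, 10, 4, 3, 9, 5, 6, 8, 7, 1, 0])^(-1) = (0 10 1 9 4 2)(7 8)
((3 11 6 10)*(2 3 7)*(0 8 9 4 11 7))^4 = (0 11 8 6 9 10 4)(2 3 7) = ((0 8 9 4 11 6 10)(2 3 7))^4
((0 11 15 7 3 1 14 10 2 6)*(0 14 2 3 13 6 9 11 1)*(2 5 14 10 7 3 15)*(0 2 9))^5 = ((0 1 5 14 7 13 6 10 15 3 2)(9 11))^5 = (0 13 2 7 3 14 15 5 10 1 6)(9 11)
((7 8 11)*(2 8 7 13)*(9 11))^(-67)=(2 11 8 13 9)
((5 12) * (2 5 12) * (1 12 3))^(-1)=(1 3 12)(2 5)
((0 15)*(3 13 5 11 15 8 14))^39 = (0 15 11 5 13 3 14 8)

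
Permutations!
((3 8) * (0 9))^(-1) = (0 9)(3 8)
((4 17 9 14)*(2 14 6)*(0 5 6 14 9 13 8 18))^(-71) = ((0 5 6 2 9 14 4 17 13 8 18))^(-71) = (0 4 5 17 6 13 2 8 9 18 14)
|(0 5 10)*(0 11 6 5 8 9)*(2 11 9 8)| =|(0 2 11 6 5 10 9)| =7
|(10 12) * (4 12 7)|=4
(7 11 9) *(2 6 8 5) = (2 6 8 5)(7 11 9) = [0, 1, 6, 3, 4, 2, 8, 11, 5, 7, 10, 9]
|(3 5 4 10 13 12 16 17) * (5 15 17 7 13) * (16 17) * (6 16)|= 24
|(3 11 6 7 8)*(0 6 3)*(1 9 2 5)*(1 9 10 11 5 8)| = |(0 6 7 1 10 11 3 5 9 2 8)| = 11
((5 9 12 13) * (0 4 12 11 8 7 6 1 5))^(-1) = ((0 4 12 13)(1 5 9 11 8 7 6))^(-1) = (0 13 12 4)(1 6 7 8 11 9 5)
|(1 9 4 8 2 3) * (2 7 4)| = |(1 9 2 3)(4 8 7)| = 12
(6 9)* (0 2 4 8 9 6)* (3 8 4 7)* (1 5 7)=[2, 5, 1, 8, 4, 7, 6, 3, 9, 0]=(0 2 1 5 7 3 8 9)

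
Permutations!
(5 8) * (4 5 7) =(4 5 8 7) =[0, 1, 2, 3, 5, 8, 6, 4, 7]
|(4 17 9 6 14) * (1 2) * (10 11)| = 10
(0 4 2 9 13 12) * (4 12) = (0 12)(2 9 13 4) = [12, 1, 9, 3, 2, 5, 6, 7, 8, 13, 10, 11, 0, 4]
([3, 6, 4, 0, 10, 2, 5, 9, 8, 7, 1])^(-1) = [3, 10, 5, 0, 2, 6, 1, 9, 8, 7, 4]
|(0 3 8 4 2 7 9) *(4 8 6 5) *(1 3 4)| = |(0 4 2 7 9)(1 3 6 5)| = 20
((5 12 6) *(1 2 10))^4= (1 2 10)(5 12 6)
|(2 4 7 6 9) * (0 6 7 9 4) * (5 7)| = |(0 6 4 9 2)(5 7)| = 10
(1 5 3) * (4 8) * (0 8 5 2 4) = [8, 2, 4, 1, 5, 3, 6, 7, 0] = (0 8)(1 2 4 5 3)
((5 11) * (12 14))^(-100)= ((5 11)(12 14))^(-100)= (14)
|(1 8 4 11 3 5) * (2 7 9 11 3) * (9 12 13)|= |(1 8 4 3 5)(2 7 12 13 9 11)|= 30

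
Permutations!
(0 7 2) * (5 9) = (0 7 2)(5 9) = [7, 1, 0, 3, 4, 9, 6, 2, 8, 5]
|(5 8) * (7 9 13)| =6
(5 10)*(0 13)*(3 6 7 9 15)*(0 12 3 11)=[13, 1, 2, 6, 4, 10, 7, 9, 8, 15, 5, 0, 3, 12, 14, 11]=(0 13 12 3 6 7 9 15 11)(5 10)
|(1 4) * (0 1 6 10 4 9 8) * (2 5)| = 12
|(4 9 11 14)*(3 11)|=5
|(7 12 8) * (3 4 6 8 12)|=|(12)(3 4 6 8 7)|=5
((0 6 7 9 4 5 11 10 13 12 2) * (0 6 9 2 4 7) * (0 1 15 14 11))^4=(0 6 11 4 7 15 13)(1 10 5 2 14 12 9)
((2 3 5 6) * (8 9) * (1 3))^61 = (1 3 5 6 2)(8 9)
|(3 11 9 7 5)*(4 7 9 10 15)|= 7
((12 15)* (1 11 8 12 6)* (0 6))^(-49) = (15)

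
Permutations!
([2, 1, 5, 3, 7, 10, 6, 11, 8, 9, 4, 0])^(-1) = [11, 1, 0, 3, 10, 2, 6, 4, 8, 9, 5, 7]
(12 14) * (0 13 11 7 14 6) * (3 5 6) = (0 13 11 7 14 12 3 5 6) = [13, 1, 2, 5, 4, 6, 0, 14, 8, 9, 10, 7, 3, 11, 12]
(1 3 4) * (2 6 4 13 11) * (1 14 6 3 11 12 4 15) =[0, 11, 3, 13, 14, 5, 15, 7, 8, 9, 10, 2, 4, 12, 6, 1] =(1 11 2 3 13 12 4 14 6 15)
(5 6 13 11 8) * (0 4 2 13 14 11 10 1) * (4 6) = (0 6 14 11 8 5 4 2 13 10 1) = [6, 0, 13, 3, 2, 4, 14, 7, 5, 9, 1, 8, 12, 10, 11]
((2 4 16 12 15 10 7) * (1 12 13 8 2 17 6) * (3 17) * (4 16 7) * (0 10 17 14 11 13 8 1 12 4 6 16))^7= ((0 10 6 12 15 17 16 8 2)(1 4 7 3 14 11 13))^7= (0 8 17 12 10 2 16 15 6)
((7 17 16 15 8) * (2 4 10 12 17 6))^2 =((2 4 10 12 17 16 15 8 7 6))^2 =(2 10 17 15 7)(4 12 16 8 6)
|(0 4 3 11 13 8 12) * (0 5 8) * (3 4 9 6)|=6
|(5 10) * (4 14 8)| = 6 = |(4 14 8)(5 10)|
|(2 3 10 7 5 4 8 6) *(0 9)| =|(0 9)(2 3 10 7 5 4 8 6)| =8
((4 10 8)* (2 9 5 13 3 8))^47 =((2 9 5 13 3 8 4 10))^47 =(2 10 4 8 3 13 5 9)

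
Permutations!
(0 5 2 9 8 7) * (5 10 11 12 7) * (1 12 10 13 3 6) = [13, 12, 9, 6, 4, 2, 1, 0, 5, 8, 11, 10, 7, 3] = (0 13 3 6 1 12 7)(2 9 8 5)(10 11)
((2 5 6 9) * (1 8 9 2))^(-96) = (9)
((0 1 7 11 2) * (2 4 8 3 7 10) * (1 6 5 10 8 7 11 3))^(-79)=(0 6 5 10 2)(1 8)(3 11 4 7)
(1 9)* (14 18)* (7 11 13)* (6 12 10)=(1 9)(6 12 10)(7 11 13)(14 18)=[0, 9, 2, 3, 4, 5, 12, 11, 8, 1, 6, 13, 10, 7, 18, 15, 16, 17, 14]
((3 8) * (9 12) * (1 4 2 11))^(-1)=((1 4 2 11)(3 8)(9 12))^(-1)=(1 11 2 4)(3 8)(9 12)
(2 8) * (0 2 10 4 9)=(0 2 8 10 4 9)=[2, 1, 8, 3, 9, 5, 6, 7, 10, 0, 4]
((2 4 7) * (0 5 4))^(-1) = (0 2 7 4 5)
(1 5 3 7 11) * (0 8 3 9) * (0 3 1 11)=(11)(0 8 1 5 9 3 7)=[8, 5, 2, 7, 4, 9, 6, 0, 1, 3, 10, 11]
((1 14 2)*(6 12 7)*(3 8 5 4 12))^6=(14)(3 6 7 12 4 5 8)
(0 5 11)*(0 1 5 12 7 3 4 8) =[12, 5, 2, 4, 8, 11, 6, 3, 0, 9, 10, 1, 7] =(0 12 7 3 4 8)(1 5 11)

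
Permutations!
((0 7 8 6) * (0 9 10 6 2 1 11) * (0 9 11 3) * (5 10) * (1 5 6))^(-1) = (0 3 1 10 5 2 8 7)(6 9 11) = ((0 7 8 2 5 10 1 3)(6 11 9))^(-1)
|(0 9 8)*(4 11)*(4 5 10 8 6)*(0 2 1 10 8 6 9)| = |(1 10 6 4 11 5 8 2)| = 8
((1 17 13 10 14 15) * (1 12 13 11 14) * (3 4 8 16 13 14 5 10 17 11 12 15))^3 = (1 10 5 11)(3 16 12 4 13 14 8 17)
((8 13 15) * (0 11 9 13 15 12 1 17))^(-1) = (0 17 1 12 13 9 11)(8 15)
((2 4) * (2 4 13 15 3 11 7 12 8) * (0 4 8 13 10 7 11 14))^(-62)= ((0 4 8 2 10 7 12 13 15 3 14))^(-62)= (0 10 15 4 7 3 8 12 14 2 13)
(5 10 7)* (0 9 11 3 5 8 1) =(0 9 11 3 5 10 7 8 1) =[9, 0, 2, 5, 4, 10, 6, 8, 1, 11, 7, 3]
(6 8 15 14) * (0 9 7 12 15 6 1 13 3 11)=(0 9 7 12 15 14 1 13 3 11)(6 8)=[9, 13, 2, 11, 4, 5, 8, 12, 6, 7, 10, 0, 15, 3, 1, 14]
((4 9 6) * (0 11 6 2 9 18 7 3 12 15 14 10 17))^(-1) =(0 17 10 14 15 12 3 7 18 4 6 11)(2 9)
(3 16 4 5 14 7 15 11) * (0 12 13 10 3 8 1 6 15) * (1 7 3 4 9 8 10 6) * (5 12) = (0 5 14 3 16 9 8 7)(4 12 13 6 15 11 10) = [5, 1, 2, 16, 12, 14, 15, 0, 7, 8, 4, 10, 13, 6, 3, 11, 9]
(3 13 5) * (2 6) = [0, 1, 6, 13, 4, 3, 2, 7, 8, 9, 10, 11, 12, 5] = (2 6)(3 13 5)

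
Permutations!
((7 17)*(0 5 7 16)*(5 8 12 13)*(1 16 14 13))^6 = (0 8 12 1 16)(5 7 17 14 13)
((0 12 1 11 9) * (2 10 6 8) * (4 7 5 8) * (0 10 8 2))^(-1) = ((0 12 1 11 9 10 6 4 7 5 2 8))^(-1) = (0 8 2 5 7 4 6 10 9 11 1 12)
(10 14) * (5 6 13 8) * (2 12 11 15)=[0, 1, 12, 3, 4, 6, 13, 7, 5, 9, 14, 15, 11, 8, 10, 2]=(2 12 11 15)(5 6 13 8)(10 14)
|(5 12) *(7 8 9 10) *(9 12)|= |(5 9 10 7 8 12)|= 6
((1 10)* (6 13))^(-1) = (1 10)(6 13)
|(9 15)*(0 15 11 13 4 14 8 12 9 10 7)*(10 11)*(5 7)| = 12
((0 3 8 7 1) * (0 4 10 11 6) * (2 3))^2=((0 2 3 8 7 1 4 10 11 6))^2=(0 3 7 4 11)(1 10 6 2 8)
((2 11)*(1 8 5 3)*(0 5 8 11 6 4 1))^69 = ((0 5 3)(1 11 2 6 4))^69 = (1 4 6 2 11)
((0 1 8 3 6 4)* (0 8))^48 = ((0 1)(3 6 4 8))^48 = (8)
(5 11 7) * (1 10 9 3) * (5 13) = (1 10 9 3)(5 11 7 13) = [0, 10, 2, 1, 4, 11, 6, 13, 8, 3, 9, 7, 12, 5]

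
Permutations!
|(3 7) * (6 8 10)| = 6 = |(3 7)(6 8 10)|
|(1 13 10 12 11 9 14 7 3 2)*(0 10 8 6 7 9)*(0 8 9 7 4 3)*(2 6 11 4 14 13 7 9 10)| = 8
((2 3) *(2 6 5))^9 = (2 3 6 5)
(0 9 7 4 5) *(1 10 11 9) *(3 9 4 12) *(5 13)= [1, 10, 2, 9, 13, 0, 6, 12, 8, 7, 11, 4, 3, 5]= (0 1 10 11 4 13 5)(3 9 7 12)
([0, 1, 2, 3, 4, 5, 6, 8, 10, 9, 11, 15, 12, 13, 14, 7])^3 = [0, 1, 2, 3, 4, 5, 6, 11, 15, 9, 7, 8, 12, 13, 14, 10]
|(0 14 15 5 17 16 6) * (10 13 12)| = 21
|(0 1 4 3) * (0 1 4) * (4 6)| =|(0 6 4 3 1)| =5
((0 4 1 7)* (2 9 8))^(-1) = ((0 4 1 7)(2 9 8))^(-1) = (0 7 1 4)(2 8 9)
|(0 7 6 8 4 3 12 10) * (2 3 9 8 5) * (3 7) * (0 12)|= 12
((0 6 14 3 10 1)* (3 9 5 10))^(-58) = (0 10 9 6 1 5 14)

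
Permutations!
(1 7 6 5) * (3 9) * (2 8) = [0, 7, 8, 9, 4, 1, 5, 6, 2, 3] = (1 7 6 5)(2 8)(3 9)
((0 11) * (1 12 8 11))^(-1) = (0 11 8 12 1)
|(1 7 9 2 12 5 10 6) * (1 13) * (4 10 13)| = |(1 7 9 2 12 5 13)(4 10 6)| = 21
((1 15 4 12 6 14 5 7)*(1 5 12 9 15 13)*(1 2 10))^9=((1 13 2 10)(4 9 15)(5 7)(6 14 12))^9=(15)(1 13 2 10)(5 7)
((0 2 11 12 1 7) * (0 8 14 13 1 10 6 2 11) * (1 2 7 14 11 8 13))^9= ((0 8 11 12 10 6 7 13 2)(1 14))^9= (1 14)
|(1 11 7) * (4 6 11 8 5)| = 7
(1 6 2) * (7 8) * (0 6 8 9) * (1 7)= [6, 8, 7, 3, 4, 5, 2, 9, 1, 0]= (0 6 2 7 9)(1 8)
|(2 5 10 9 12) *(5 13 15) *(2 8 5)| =|(2 13 15)(5 10 9 12 8)| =15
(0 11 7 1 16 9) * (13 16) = (0 11 7 1 13 16 9) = [11, 13, 2, 3, 4, 5, 6, 1, 8, 0, 10, 7, 12, 16, 14, 15, 9]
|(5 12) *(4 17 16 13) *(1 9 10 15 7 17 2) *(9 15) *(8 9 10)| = 8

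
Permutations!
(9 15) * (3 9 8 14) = (3 9 15 8 14) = [0, 1, 2, 9, 4, 5, 6, 7, 14, 15, 10, 11, 12, 13, 3, 8]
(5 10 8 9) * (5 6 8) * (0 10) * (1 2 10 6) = (0 6 8 9 1 2 10 5) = [6, 2, 10, 3, 4, 0, 8, 7, 9, 1, 5]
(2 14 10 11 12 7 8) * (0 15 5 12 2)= (0 15 5 12 7 8)(2 14 10 11)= [15, 1, 14, 3, 4, 12, 6, 8, 0, 9, 11, 2, 7, 13, 10, 5]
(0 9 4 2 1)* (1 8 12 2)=(0 9 4 1)(2 8 12)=[9, 0, 8, 3, 1, 5, 6, 7, 12, 4, 10, 11, 2]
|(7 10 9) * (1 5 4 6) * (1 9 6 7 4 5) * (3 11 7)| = |(3 11 7 10 6 9 4)| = 7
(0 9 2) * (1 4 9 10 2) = (0 10 2)(1 4 9) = [10, 4, 0, 3, 9, 5, 6, 7, 8, 1, 2]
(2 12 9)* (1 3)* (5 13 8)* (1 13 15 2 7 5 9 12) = (1 3 13 8 9 7 5 15 2) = [0, 3, 1, 13, 4, 15, 6, 5, 9, 7, 10, 11, 12, 8, 14, 2]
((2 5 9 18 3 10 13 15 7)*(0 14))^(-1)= (0 14)(2 7 15 13 10 3 18 9 5)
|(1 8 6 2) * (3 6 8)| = |(8)(1 3 6 2)| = 4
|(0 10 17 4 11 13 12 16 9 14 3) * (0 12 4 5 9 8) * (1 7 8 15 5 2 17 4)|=|(0 10 4 11 13 1 7 8)(2 17)(3 12 16 15 5 9 14)|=56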